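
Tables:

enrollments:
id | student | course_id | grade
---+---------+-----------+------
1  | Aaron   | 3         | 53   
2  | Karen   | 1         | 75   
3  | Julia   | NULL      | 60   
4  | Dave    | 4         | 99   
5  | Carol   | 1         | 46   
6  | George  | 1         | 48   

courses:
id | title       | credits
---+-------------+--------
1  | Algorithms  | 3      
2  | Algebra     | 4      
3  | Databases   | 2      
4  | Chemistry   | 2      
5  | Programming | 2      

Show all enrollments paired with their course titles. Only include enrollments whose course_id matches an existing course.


INNER JOIN keeps only enrollments rows whose course_id matches an id in courses. Walk through each enrollment:
  - enrollment 1 (Aaron): course_id=3 -> matches Databases
  - enrollment 2 (Karen): course_id=1 -> matches Algorithms
  - enrollment 3 (Julia): course_id=NULL, no match -> dropped
  - enrollment 4 (Dave): course_id=4 -> matches Chemistry
  - enrollment 5 (Carol): course_id=1 -> matches Algorithms
  - enrollment 6 (George): course_id=1 -> matches Algorithms
So 1 of 6 rows is dropped.

SQL:
SELECT a.student, b.title AS course
FROM enrollments a
INNER JOIN courses b ON a.course_id = b.id

Result:
student | course    
--------+-----------
Aaron   | Databases 
Karen   | Algorithms
Dave    | Chemistry 
Carol   | Algorithms
George  | Algorithms


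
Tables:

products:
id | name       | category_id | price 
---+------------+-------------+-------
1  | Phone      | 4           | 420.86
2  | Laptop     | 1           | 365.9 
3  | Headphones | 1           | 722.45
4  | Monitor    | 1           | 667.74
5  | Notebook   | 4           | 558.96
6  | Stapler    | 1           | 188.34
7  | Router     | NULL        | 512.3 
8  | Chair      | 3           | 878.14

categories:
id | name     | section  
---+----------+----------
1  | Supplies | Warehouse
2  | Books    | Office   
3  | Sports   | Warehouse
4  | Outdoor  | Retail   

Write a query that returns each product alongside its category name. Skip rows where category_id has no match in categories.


INNER JOIN keeps only products rows whose category_id matches an id in categories. Walk through each product:
  - product 1 (Phone): category_id=4 -> matches Outdoor
  - product 2 (Laptop): category_id=1 -> matches Supplies
  - product 3 (Headphones): category_id=1 -> matches Supplies
  - product 4 (Monitor): category_id=1 -> matches Supplies
  - product 5 (Notebook): category_id=4 -> matches Outdoor
  - product 6 (Stapler): category_id=1 -> matches Supplies
  - product 7 (Router): category_id=NULL, no match -> dropped
  - product 8 (Chair): category_id=3 -> matches Sports
So 1 of 8 rows is dropped.

SQL:
SELECT a.name, b.name AS category
FROM products a
INNER JOIN categories b ON a.category_id = b.id

Result:
name       | category
-----------+---------
Phone      | Outdoor 
Laptop     | Supplies
Headphones | Supplies
Monitor    | Supplies
Notebook   | Outdoor 
Stapler    | Supplies
Chair      | Sports  


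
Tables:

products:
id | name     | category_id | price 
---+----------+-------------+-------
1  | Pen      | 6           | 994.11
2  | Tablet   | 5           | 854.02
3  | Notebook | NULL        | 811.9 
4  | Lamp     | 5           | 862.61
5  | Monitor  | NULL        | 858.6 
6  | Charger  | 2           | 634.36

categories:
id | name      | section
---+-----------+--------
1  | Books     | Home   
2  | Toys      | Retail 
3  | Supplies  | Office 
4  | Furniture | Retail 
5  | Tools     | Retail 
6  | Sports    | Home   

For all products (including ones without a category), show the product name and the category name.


LEFT JOIN keeps every row from products (the left table); where category_id has no match in categories, the category columns become NULL. Walk through each product:
  - product 1 (Pen): category_id=6 -> matches Sports
  - product 2 (Tablet): category_id=5 -> matches Tools
  - product 3 (Notebook): category_id=NULL, no match -> kept with NULL
  - product 4 (Lamp): category_id=5 -> matches Tools
  - product 5 (Monitor): category_id=NULL, no match -> kept with NULL
  - product 6 (Charger): category_id=2 -> matches Toys
All 6 rows appear; 2 have NULL category.

SQL:
SELECT a.name, b.name AS category
FROM products a
LEFT JOIN categories b ON a.category_id = b.id

Result:
name     | category
---------+---------
Pen      | Sports  
Tablet   | Tools   
Notebook | NULL    
Lamp     | Tools   
Monitor  | NULL    
Charger  | Toys    


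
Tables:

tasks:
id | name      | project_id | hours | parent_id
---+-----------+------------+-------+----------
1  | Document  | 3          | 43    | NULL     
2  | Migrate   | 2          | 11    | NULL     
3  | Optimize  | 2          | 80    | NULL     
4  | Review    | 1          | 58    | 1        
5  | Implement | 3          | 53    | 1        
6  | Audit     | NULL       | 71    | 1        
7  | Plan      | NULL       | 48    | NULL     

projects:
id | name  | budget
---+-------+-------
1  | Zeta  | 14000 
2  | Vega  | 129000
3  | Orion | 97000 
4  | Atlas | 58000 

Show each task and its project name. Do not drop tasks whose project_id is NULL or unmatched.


LEFT JOIN keeps every row from tasks (the left table); where project_id has no match in projects, the project columns become NULL. Walk through each task:
  - task 1 (Document): project_id=3 -> matches Orion
  - task 2 (Migrate): project_id=2 -> matches Vega
  - task 3 (Optimize): project_id=2 -> matches Vega
  - task 4 (Review): project_id=1 -> matches Zeta
  - task 5 (Implement): project_id=3 -> matches Orion
  - task 6 (Audit): project_id=NULL, no match -> kept with NULL
  - task 7 (Plan): project_id=NULL, no match -> kept with NULL
All 7 rows appear; 2 have NULL project.

SQL:
SELECT a.name, b.name AS project
FROM tasks a
LEFT JOIN projects b ON a.project_id = b.id

Result:
name      | project
----------+--------
Document  | Orion  
Migrate   | Vega   
Optimize  | Vega   
Review    | Zeta   
Implement | Orion  
Audit     | NULL   
Plan      | NULL   


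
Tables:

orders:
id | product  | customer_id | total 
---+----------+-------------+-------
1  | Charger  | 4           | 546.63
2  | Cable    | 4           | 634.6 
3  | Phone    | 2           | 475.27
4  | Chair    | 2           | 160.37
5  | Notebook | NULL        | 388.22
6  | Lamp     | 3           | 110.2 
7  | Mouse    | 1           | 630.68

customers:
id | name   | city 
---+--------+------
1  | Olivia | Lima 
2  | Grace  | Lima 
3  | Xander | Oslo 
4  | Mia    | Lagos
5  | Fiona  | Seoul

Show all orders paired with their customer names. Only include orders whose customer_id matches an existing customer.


INNER JOIN keeps only orders rows whose customer_id matches an id in customers. Walk through each order:
  - order 1 (Charger): customer_id=4 -> matches Mia
  - order 2 (Cable): customer_id=4 -> matches Mia
  - order 3 (Phone): customer_id=2 -> matches Grace
  - order 4 (Chair): customer_id=2 -> matches Grace
  - order 5 (Notebook): customer_id=NULL, no match -> dropped
  - order 6 (Lamp): customer_id=3 -> matches Xander
  - order 7 (Mouse): customer_id=1 -> matches Olivia
So 1 of 7 rows is dropped.

SQL:
SELECT a.product, b.name AS customer
FROM orders a
INNER JOIN customers b ON a.customer_id = b.id

Result:
product | customer
--------+---------
Charger | Mia     
Cable   | Mia     
Phone   | Grace   
Chair   | Grace   
Lamp    | Xander  
Mouse   | Olivia  


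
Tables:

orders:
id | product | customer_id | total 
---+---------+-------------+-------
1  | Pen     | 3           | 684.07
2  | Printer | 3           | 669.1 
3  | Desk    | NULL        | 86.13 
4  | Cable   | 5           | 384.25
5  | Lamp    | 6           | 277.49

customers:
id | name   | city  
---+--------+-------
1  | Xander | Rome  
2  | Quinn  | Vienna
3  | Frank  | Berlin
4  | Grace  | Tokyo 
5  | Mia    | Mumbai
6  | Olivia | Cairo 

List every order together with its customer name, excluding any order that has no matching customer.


INNER JOIN keeps only orders rows whose customer_id matches an id in customers. Walk through each order:
  - order 1 (Pen): customer_id=3 -> matches Frank
  - order 2 (Printer): customer_id=3 -> matches Frank
  - order 3 (Desk): customer_id=NULL, no match -> dropped
  - order 4 (Cable): customer_id=5 -> matches Mia
  - order 5 (Lamp): customer_id=6 -> matches Olivia
So 1 of 5 rows is dropped.

SQL:
SELECT a.product, b.name AS customer
FROM orders a
INNER JOIN customers b ON a.customer_id = b.id

Result:
product | customer
--------+---------
Pen     | Frank   
Printer | Frank   
Cable   | Mia     
Lamp    | Olivia  


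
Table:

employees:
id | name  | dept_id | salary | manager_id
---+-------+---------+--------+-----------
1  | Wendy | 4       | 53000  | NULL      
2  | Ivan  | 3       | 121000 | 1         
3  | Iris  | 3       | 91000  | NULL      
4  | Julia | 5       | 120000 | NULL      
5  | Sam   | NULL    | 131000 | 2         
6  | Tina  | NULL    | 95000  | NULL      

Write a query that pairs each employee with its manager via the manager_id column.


This is a self-join: employees is joined to a second copy of itself, matching each row's manager_id to another row's id. Use LEFT JOIN so rows with manager_id=NULL are kept.
  - employee 1 (Wendy): manager_id=NULL -> NULL
  - employee 2 (Ivan): manager_id=1 -> Wendy
  - employee 3 (Iris): manager_id=NULL -> NULL
  - employee 4 (Julia): manager_id=NULL -> NULL
  - employee 5 (Sam): manager_id=2 -> Ivan
  - employee 6 (Tina): manager_id=NULL -> NULL

SQL:
SELECT a.name AS item, b.name AS manager
FROM employees a
LEFT JOIN employees b ON a.manager_id = b.id

Result:
item  | manager
------+--------
Wendy | NULL   
Ivan  | Wendy  
Iris  | NULL   
Julia | NULL   
Sam   | Ivan   
Tina  | NULL   


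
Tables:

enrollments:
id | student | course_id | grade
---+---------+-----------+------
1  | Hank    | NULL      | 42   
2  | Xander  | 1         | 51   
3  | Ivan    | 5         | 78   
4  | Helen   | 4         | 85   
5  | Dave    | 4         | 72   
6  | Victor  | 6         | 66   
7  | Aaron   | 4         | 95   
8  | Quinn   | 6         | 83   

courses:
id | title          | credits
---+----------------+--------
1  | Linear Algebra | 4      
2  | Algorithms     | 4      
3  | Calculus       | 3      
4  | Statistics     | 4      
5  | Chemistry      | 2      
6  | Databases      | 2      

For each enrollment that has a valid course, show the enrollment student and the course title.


INNER JOIN keeps only enrollments rows whose course_id matches an id in courses. Walk through each enrollment:
  - enrollment 1 (Hank): course_id=NULL, no match -> dropped
  - enrollment 2 (Xander): course_id=1 -> matches Linear Algebra
  - enrollment 3 (Ivan): course_id=5 -> matches Chemistry
  - enrollment 4 (Helen): course_id=4 -> matches Statistics
  - enrollment 5 (Dave): course_id=4 -> matches Statistics
  - enrollment 6 (Victor): course_id=6 -> matches Databases
  - enrollment 7 (Aaron): course_id=4 -> matches Statistics
  - enrollment 8 (Quinn): course_id=6 -> matches Databases
So 1 of 8 rows is dropped.

SQL:
SELECT a.student, b.title AS course
FROM enrollments a
INNER JOIN courses b ON a.course_id = b.id

Result:
student | course        
--------+---------------
Xander  | Linear Algebra
Ivan    | Chemistry     
Helen   | Statistics    
Dave    | Statistics    
Victor  | Databases     
Aaron   | Statistics    
Quinn   | Databases     


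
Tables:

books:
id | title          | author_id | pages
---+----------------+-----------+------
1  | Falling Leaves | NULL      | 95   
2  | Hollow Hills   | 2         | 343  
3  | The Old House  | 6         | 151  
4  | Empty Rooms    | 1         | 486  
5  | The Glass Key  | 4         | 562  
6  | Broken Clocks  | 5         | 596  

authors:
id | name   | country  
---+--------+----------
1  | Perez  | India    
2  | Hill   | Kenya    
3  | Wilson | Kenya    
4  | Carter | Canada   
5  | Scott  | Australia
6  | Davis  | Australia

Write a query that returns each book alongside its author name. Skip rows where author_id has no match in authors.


INNER JOIN keeps only books rows whose author_id matches an id in authors. Walk through each book:
  - book 1 (Falling Leaves): author_id=NULL, no match -> dropped
  - book 2 (Hollow Hills): author_id=2 -> matches Hill
  - book 3 (The Old House): author_id=6 -> matches Davis
  - book 4 (Empty Rooms): author_id=1 -> matches Perez
  - book 5 (The Glass Key): author_id=4 -> matches Carter
  - book 6 (Broken Clocks): author_id=5 -> matches Scott
So 1 of 6 rows is dropped.

SQL:
SELECT a.title, b.name AS author
FROM books a
INNER JOIN authors b ON a.author_id = b.id

Result:
title         | author
--------------+-------
Hollow Hills  | Hill  
The Old House | Davis 
Empty Rooms   | Perez 
The Glass Key | Carter
Broken Clocks | Scott 


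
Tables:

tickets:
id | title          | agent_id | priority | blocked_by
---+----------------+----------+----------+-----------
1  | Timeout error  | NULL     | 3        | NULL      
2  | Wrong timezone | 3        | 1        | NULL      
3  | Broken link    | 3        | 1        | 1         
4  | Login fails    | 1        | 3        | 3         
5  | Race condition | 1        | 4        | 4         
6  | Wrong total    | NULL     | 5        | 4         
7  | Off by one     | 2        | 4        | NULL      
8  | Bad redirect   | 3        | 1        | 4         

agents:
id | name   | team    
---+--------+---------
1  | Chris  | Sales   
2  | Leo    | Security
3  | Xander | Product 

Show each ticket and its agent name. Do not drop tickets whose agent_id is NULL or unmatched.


LEFT JOIN keeps every row from tickets (the left table); where agent_id has no match in agents, the agent columns become NULL. Walk through each ticket:
  - ticket 1 (Timeout error): agent_id=NULL, no match -> kept with NULL
  - ticket 2 (Wrong timezone): agent_id=3 -> matches Xander
  - ticket 3 (Broken link): agent_id=3 -> matches Xander
  - ticket 4 (Login fails): agent_id=1 -> matches Chris
  - ticket 5 (Race condition): agent_id=1 -> matches Chris
  - ticket 6 (Wrong total): agent_id=NULL, no match -> kept with NULL
  - ticket 7 (Off by one): agent_id=2 -> matches Leo
  - ticket 8 (Bad redirect): agent_id=3 -> matches Xander
All 8 rows appear; 2 have NULL agent.

SQL:
SELECT a.title, b.name AS agent
FROM tickets a
LEFT JOIN agents b ON a.agent_id = b.id

Result:
title          | agent 
---------------+-------
Timeout error  | NULL  
Wrong timezone | Xander
Broken link    | Xander
Login fails    | Chris 
Race condition | Chris 
Wrong total    | NULL  
Off by one     | Leo   
Bad redirect   | Xander


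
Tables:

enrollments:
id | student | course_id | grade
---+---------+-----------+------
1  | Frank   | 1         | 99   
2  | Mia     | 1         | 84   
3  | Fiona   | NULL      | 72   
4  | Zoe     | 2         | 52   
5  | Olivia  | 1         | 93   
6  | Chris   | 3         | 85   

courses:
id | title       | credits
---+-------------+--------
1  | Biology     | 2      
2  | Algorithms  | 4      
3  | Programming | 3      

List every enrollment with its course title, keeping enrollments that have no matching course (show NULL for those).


LEFT JOIN keeps every row from enrollments (the left table); where course_id has no match in courses, the course columns become NULL. Walk through each enrollment:
  - enrollment 1 (Frank): course_id=1 -> matches Biology
  - enrollment 2 (Mia): course_id=1 -> matches Biology
  - enrollment 3 (Fiona): course_id=NULL, no match -> kept with NULL
  - enrollment 4 (Zoe): course_id=2 -> matches Algorithms
  - enrollment 5 (Olivia): course_id=1 -> matches Biology
  - enrollment 6 (Chris): course_id=3 -> matches Programming
All 6 rows appear; 1 has NULL course.

SQL:
SELECT a.student, b.title AS course
FROM enrollments a
LEFT JOIN courses b ON a.course_id = b.id

Result:
student | course     
--------+------------
Frank   | Biology    
Mia     | Biology    
Fiona   | NULL       
Zoe     | Algorithms 
Olivia  | Biology    
Chris   | Programming


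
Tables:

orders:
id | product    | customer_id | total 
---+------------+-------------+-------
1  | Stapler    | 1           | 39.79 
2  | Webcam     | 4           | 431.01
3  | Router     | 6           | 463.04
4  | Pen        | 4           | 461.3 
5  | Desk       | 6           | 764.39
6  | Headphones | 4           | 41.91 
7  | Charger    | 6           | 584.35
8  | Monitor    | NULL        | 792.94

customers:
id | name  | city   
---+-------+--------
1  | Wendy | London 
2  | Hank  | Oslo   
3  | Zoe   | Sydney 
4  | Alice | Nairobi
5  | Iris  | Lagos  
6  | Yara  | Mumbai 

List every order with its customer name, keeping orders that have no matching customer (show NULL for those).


LEFT JOIN keeps every row from orders (the left table); where customer_id has no match in customers, the customer columns become NULL. Walk through each order:
  - order 1 (Stapler): customer_id=1 -> matches Wendy
  - order 2 (Webcam): customer_id=4 -> matches Alice
  - order 3 (Router): customer_id=6 -> matches Yara
  - order 4 (Pen): customer_id=4 -> matches Alice
  - order 5 (Desk): customer_id=6 -> matches Yara
  - order 6 (Headphones): customer_id=4 -> matches Alice
  - order 7 (Charger): customer_id=6 -> matches Yara
  - order 8 (Monitor): customer_id=NULL, no match -> kept with NULL
All 8 rows appear; 1 has NULL customer.

SQL:
SELECT a.product, b.name AS customer
FROM orders a
LEFT JOIN customers b ON a.customer_id = b.id

Result:
product    | customer
-----------+---------
Stapler    | Wendy   
Webcam     | Alice   
Router     | Yara    
Pen        | Alice   
Desk       | Yara    
Headphones | Alice   
Charger    | Yara    
Monitor    | NULL    


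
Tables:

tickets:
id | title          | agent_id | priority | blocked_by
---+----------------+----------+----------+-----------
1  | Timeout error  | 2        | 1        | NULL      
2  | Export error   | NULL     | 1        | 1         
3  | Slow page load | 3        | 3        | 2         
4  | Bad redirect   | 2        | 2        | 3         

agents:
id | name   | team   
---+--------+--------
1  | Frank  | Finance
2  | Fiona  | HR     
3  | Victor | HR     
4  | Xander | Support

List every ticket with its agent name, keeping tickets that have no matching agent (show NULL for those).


LEFT JOIN keeps every row from tickets (the left table); where agent_id has no match in agents, the agent columns become NULL. Walk through each ticket:
  - ticket 1 (Timeout error): agent_id=2 -> matches Fiona
  - ticket 2 (Export error): agent_id=NULL, no match -> kept with NULL
  - ticket 3 (Slow page load): agent_id=3 -> matches Victor
  - ticket 4 (Bad redirect): agent_id=2 -> matches Fiona
All 4 rows appear; 1 has NULL agent.

SQL:
SELECT a.title, b.name AS agent
FROM tickets a
LEFT JOIN agents b ON a.agent_id = b.id

Result:
title          | agent 
---------------+-------
Timeout error  | Fiona 
Export error   | NULL  
Slow page load | Victor
Bad redirect   | Fiona 


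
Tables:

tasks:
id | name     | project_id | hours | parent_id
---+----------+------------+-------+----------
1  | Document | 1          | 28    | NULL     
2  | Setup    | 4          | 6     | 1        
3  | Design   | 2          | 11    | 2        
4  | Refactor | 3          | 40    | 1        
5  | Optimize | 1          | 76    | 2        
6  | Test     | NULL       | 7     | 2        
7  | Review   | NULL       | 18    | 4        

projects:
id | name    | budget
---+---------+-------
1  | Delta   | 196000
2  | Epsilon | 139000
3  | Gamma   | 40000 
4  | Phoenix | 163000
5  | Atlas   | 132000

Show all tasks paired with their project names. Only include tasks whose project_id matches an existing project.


INNER JOIN keeps only tasks rows whose project_id matches an id in projects. Walk through each task:
  - task 1 (Document): project_id=1 -> matches Delta
  - task 2 (Setup): project_id=4 -> matches Phoenix
  - task 3 (Design): project_id=2 -> matches Epsilon
  - task 4 (Refactor): project_id=3 -> matches Gamma
  - task 5 (Optimize): project_id=1 -> matches Delta
  - task 6 (Test): project_id=NULL, no match -> dropped
  - task 7 (Review): project_id=NULL, no match -> dropped
So 2 of 7 rows are dropped.

SQL:
SELECT a.name, b.name AS project
FROM tasks a
INNER JOIN projects b ON a.project_id = b.id

Result:
name     | project
---------+--------
Document | Delta  
Setup    | Phoenix
Design   | Epsilon
Refactor | Gamma  
Optimize | Delta  


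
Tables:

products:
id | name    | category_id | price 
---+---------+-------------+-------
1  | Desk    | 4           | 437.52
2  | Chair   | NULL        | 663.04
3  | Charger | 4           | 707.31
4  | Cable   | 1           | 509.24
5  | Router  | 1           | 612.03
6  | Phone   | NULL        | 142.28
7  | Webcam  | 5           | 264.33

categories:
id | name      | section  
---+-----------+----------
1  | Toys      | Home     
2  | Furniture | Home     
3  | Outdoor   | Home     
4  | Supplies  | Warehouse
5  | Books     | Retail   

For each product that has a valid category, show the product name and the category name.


INNER JOIN keeps only products rows whose category_id matches an id in categories. Walk through each product:
  - product 1 (Desk): category_id=4 -> matches Supplies
  - product 2 (Chair): category_id=NULL, no match -> dropped
  - product 3 (Charger): category_id=4 -> matches Supplies
  - product 4 (Cable): category_id=1 -> matches Toys
  - product 5 (Router): category_id=1 -> matches Toys
  - product 6 (Phone): category_id=NULL, no match -> dropped
  - product 7 (Webcam): category_id=5 -> matches Books
So 2 of 7 rows are dropped.

SQL:
SELECT a.name, b.name AS category
FROM products a
INNER JOIN categories b ON a.category_id = b.id

Result:
name    | category
--------+---------
Desk    | Supplies
Charger | Supplies
Cable   | Toys    
Router  | Toys    
Webcam  | Books   


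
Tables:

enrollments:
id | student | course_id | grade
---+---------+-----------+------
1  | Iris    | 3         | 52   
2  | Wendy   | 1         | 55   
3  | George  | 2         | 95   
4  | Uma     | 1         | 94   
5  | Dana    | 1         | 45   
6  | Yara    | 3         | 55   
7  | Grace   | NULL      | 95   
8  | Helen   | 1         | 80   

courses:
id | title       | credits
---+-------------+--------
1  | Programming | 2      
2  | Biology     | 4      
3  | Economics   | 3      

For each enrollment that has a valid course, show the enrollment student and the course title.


INNER JOIN keeps only enrollments rows whose course_id matches an id in courses. Walk through each enrollment:
  - enrollment 1 (Iris): course_id=3 -> matches Economics
  - enrollment 2 (Wendy): course_id=1 -> matches Programming
  - enrollment 3 (George): course_id=2 -> matches Biology
  - enrollment 4 (Uma): course_id=1 -> matches Programming
  - enrollment 5 (Dana): course_id=1 -> matches Programming
  - enrollment 6 (Yara): course_id=3 -> matches Economics
  - enrollment 7 (Grace): course_id=NULL, no match -> dropped
  - enrollment 8 (Helen): course_id=1 -> matches Programming
So 1 of 8 rows is dropped.

SQL:
SELECT a.student, b.title AS course
FROM enrollments a
INNER JOIN courses b ON a.course_id = b.id

Result:
student | course     
--------+------------
Iris    | Economics  
Wendy   | Programming
George  | Biology    
Uma     | Programming
Dana    | Programming
Yara    | Economics  
Helen   | Programming


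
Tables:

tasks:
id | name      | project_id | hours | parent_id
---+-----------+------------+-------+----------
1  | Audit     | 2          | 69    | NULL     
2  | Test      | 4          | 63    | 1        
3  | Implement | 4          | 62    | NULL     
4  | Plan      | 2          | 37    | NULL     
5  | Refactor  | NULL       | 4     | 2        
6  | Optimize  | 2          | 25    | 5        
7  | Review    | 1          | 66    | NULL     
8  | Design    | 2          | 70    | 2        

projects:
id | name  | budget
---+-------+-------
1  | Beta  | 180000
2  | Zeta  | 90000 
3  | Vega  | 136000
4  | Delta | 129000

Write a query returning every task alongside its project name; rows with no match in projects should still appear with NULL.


LEFT JOIN keeps every row from tasks (the left table); where project_id has no match in projects, the project columns become NULL. Walk through each task:
  - task 1 (Audit): project_id=2 -> matches Zeta
  - task 2 (Test): project_id=4 -> matches Delta
  - task 3 (Implement): project_id=4 -> matches Delta
  - task 4 (Plan): project_id=2 -> matches Zeta
  - task 5 (Refactor): project_id=NULL, no match -> kept with NULL
  - task 6 (Optimize): project_id=2 -> matches Zeta
  - task 7 (Review): project_id=1 -> matches Beta
  - task 8 (Design): project_id=2 -> matches Zeta
All 8 rows appear; 1 has NULL project.

SQL:
SELECT a.name, b.name AS project
FROM tasks a
LEFT JOIN projects b ON a.project_id = b.id

Result:
name      | project
----------+--------
Audit     | Zeta   
Test      | Delta  
Implement | Delta  
Plan      | Zeta   
Refactor  | NULL   
Optimize  | Zeta   
Review    | Beta   
Design    | Zeta   


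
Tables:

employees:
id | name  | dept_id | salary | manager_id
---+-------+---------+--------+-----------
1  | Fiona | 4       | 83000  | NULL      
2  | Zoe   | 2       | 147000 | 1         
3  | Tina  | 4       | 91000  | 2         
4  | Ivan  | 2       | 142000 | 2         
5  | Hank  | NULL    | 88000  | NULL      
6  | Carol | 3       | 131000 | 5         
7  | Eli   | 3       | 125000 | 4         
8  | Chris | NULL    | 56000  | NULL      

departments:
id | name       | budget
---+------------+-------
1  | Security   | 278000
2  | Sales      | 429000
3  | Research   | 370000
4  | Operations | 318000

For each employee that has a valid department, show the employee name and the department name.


INNER JOIN keeps only employees rows whose dept_id matches an id in departments. Walk through each employee:
  - employee 1 (Fiona): dept_id=4 -> matches Operations
  - employee 2 (Zoe): dept_id=2 -> matches Sales
  - employee 3 (Tina): dept_id=4 -> matches Operations
  - employee 4 (Ivan): dept_id=2 -> matches Sales
  - employee 5 (Hank): dept_id=NULL, no match -> dropped
  - employee 6 (Carol): dept_id=3 -> matches Research
  - employee 7 (Eli): dept_id=3 -> matches Research
  - employee 8 (Chris): dept_id=NULL, no match -> dropped
So 2 of 8 rows are dropped.

SQL:
SELECT a.name, b.name AS department
FROM employees a
INNER JOIN departments b ON a.dept_id = b.id

Result:
name  | department
------+-----------
Fiona | Operations
Zoe   | Sales     
Tina  | Operations
Ivan  | Sales     
Carol | Research  
Eli   | Research  


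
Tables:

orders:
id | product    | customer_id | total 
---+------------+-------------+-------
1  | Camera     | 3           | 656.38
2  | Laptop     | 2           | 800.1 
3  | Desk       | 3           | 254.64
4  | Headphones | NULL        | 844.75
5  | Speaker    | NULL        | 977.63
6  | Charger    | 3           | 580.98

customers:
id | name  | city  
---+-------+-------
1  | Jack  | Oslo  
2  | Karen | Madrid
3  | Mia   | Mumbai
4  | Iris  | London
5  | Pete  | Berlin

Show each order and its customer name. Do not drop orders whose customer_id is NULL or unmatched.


LEFT JOIN keeps every row from orders (the left table); where customer_id has no match in customers, the customer columns become NULL. Walk through each order:
  - order 1 (Camera): customer_id=3 -> matches Mia
  - order 2 (Laptop): customer_id=2 -> matches Karen
  - order 3 (Desk): customer_id=3 -> matches Mia
  - order 4 (Headphones): customer_id=NULL, no match -> kept with NULL
  - order 5 (Speaker): customer_id=NULL, no match -> kept with NULL
  - order 6 (Charger): customer_id=3 -> matches Mia
All 6 rows appear; 2 have NULL customer.

SQL:
SELECT a.product, b.name AS customer
FROM orders a
LEFT JOIN customers b ON a.customer_id = b.id

Result:
product    | customer
-----------+---------
Camera     | Mia     
Laptop     | Karen   
Desk       | Mia     
Headphones | NULL    
Speaker    | NULL    
Charger    | Mia     


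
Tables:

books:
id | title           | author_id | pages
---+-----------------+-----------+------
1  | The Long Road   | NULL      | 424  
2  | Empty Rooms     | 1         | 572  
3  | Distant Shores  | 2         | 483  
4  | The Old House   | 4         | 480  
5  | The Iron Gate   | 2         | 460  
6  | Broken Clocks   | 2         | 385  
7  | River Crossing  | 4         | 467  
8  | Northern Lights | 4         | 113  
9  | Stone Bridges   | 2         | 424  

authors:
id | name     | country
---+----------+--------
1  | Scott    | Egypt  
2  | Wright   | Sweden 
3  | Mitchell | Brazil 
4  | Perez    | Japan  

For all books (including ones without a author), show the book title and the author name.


LEFT JOIN keeps every row from books (the left table); where author_id has no match in authors, the author columns become NULL. Walk through each book:
  - book 1 (The Long Road): author_id=NULL, no match -> kept with NULL
  - book 2 (Empty Rooms): author_id=1 -> matches Scott
  - book 3 (Distant Shores): author_id=2 -> matches Wright
  - book 4 (The Old House): author_id=4 -> matches Perez
  - book 5 (The Iron Gate): author_id=2 -> matches Wright
  - book 6 (Broken Clocks): author_id=2 -> matches Wright
  - book 7 (River Crossing): author_id=4 -> matches Perez
  - book 8 (Northern Lights): author_id=4 -> matches Perez
  - book 9 (Stone Bridges): author_id=2 -> matches Wright
All 9 rows appear; 1 has NULL author.

SQL:
SELECT a.title, b.name AS author
FROM books a
LEFT JOIN authors b ON a.author_id = b.id

Result:
title           | author
----------------+-------
The Long Road   | NULL  
Empty Rooms     | Scott 
Distant Shores  | Wright
The Old House   | Perez 
The Iron Gate   | Wright
Broken Clocks   | Wright
River Crossing  | Perez 
Northern Lights | Perez 
Stone Bridges   | Wright


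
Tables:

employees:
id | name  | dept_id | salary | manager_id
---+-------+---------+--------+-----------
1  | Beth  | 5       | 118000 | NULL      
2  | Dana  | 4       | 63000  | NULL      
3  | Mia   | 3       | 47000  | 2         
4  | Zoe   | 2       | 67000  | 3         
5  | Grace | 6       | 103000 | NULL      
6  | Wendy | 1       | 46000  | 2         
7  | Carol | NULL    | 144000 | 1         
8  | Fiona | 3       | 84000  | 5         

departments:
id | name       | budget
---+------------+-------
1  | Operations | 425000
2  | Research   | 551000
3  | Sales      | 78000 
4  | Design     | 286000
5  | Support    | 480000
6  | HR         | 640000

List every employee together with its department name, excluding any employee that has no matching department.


INNER JOIN keeps only employees rows whose dept_id matches an id in departments. Walk through each employee:
  - employee 1 (Beth): dept_id=5 -> matches Support
  - employee 2 (Dana): dept_id=4 -> matches Design
  - employee 3 (Mia): dept_id=3 -> matches Sales
  - employee 4 (Zoe): dept_id=2 -> matches Research
  - employee 5 (Grace): dept_id=6 -> matches HR
  - employee 6 (Wendy): dept_id=1 -> matches Operations
  - employee 7 (Carol): dept_id=NULL, no match -> dropped
  - employee 8 (Fiona): dept_id=3 -> matches Sales
So 1 of 8 rows is dropped.

SQL:
SELECT a.name, b.name AS department
FROM employees a
INNER JOIN departments b ON a.dept_id = b.id

Result:
name  | department
------+-----------
Beth  | Support   
Dana  | Design    
Mia   | Sales     
Zoe   | Research  
Grace | HR        
Wendy | Operations
Fiona | Sales     


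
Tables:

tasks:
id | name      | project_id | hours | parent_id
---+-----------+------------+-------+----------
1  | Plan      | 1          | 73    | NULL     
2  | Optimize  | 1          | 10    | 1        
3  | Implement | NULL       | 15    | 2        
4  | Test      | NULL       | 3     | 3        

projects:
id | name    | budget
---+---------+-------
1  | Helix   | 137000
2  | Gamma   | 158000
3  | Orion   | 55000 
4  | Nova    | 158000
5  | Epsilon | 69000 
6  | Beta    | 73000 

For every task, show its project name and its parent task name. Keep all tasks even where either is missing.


Two LEFT JOINs from the same base table tasks: one to projects via project_id, one to tasks itself via parent_id. Both are LEFT so every task is preserved.
Match against projects:
  - task 1 (Plan): project_id=1 -> matches Helix
  - task 2 (Optimize): project_id=1 -> matches Helix
  - task 3 (Implement): project_id=NULL, no match -> kept with NULL
  - task 4 (Test): project_id=NULL, no match -> kept with NULL
Match against tasks (self):
  - task 1 (Plan): parent_id=NULL -> NULL
  - task 2 (Optimize): parent_id=1 -> Plan
  - task 3 (Implement): parent_id=2 -> Optimize
  - task 4 (Test): parent_id=3 -> Implement

SQL:
SELECT a.name, b.name AS project, c.name AS parent
FROM tasks a
LEFT JOIN projects b ON a.project_id = b.id
LEFT JOIN tasks c ON a.parent_id = c.id

Result:
name      | project | parent   
----------+---------+----------
Plan      | Helix   | NULL     
Optimize  | Helix   | Plan     
Implement | NULL    | Optimize 
Test      | NULL    | Implement


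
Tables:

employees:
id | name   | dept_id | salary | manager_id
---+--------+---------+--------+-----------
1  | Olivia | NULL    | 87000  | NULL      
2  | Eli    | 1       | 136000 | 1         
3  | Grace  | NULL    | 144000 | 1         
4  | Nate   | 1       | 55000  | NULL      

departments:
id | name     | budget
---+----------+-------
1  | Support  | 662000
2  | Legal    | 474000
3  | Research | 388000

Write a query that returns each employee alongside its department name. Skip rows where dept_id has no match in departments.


INNER JOIN keeps only employees rows whose dept_id matches an id in departments. Walk through each employee:
  - employee 1 (Olivia): dept_id=NULL, no match -> dropped
  - employee 2 (Eli): dept_id=1 -> matches Support
  - employee 3 (Grace): dept_id=NULL, no match -> dropped
  - employee 4 (Nate): dept_id=1 -> matches Support
So 2 of 4 rows are dropped.

SQL:
SELECT a.name, b.name AS department
FROM employees a
INNER JOIN departments b ON a.dept_id = b.id

Result:
name | department
-----+-----------
Eli  | Support   
Nate | Support   


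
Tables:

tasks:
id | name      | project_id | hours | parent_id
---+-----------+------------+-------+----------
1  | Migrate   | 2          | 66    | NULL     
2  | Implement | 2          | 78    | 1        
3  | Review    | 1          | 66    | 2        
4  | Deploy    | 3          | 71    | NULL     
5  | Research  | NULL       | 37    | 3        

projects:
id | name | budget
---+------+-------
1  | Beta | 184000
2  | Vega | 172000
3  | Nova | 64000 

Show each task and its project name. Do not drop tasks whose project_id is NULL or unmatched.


LEFT JOIN keeps every row from tasks (the left table); where project_id has no match in projects, the project columns become NULL. Walk through each task:
  - task 1 (Migrate): project_id=2 -> matches Vega
  - task 2 (Implement): project_id=2 -> matches Vega
  - task 3 (Review): project_id=1 -> matches Beta
  - task 4 (Deploy): project_id=3 -> matches Nova
  - task 5 (Research): project_id=NULL, no match -> kept with NULL
All 5 rows appear; 1 has NULL project.

SQL:
SELECT a.name, b.name AS project
FROM tasks a
LEFT JOIN projects b ON a.project_id = b.id

Result:
name      | project
----------+--------
Migrate   | Vega   
Implement | Vega   
Review    | Beta   
Deploy    | Nova   
Research  | NULL   


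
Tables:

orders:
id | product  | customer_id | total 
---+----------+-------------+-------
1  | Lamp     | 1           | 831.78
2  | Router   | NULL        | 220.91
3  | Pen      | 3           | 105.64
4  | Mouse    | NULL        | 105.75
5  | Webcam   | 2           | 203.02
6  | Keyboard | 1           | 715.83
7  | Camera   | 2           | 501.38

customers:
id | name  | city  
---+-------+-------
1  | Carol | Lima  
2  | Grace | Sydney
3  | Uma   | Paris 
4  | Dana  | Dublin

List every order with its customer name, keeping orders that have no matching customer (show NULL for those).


LEFT JOIN keeps every row from orders (the left table); where customer_id has no match in customers, the customer columns become NULL. Walk through each order:
  - order 1 (Lamp): customer_id=1 -> matches Carol
  - order 2 (Router): customer_id=NULL, no match -> kept with NULL
  - order 3 (Pen): customer_id=3 -> matches Uma
  - order 4 (Mouse): customer_id=NULL, no match -> kept with NULL
  - order 5 (Webcam): customer_id=2 -> matches Grace
  - order 6 (Keyboard): customer_id=1 -> matches Carol
  - order 7 (Camera): customer_id=2 -> matches Grace
All 7 rows appear; 2 have NULL customer.

SQL:
SELECT a.product, b.name AS customer
FROM orders a
LEFT JOIN customers b ON a.customer_id = b.id

Result:
product  | customer
---------+---------
Lamp     | Carol   
Router   | NULL    
Pen      | Uma     
Mouse    | NULL    
Webcam   | Grace   
Keyboard | Carol   
Camera   | Grace   


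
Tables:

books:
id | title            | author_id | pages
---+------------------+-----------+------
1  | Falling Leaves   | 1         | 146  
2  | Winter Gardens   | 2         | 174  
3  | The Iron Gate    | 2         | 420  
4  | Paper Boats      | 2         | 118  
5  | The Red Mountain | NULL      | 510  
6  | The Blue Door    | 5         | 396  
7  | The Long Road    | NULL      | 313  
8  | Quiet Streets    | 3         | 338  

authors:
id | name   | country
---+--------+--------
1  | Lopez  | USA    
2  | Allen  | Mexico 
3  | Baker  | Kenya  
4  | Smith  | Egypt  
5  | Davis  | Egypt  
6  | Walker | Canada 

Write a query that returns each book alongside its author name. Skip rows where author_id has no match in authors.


INNER JOIN keeps only books rows whose author_id matches an id in authors. Walk through each book:
  - book 1 (Falling Leaves): author_id=1 -> matches Lopez
  - book 2 (Winter Gardens): author_id=2 -> matches Allen
  - book 3 (The Iron Gate): author_id=2 -> matches Allen
  - book 4 (Paper Boats): author_id=2 -> matches Allen
  - book 5 (The Red Mountain): author_id=NULL, no match -> dropped
  - book 6 (The Blue Door): author_id=5 -> matches Davis
  - book 7 (The Long Road): author_id=NULL, no match -> dropped
  - book 8 (Quiet Streets): author_id=3 -> matches Baker
So 2 of 8 rows are dropped.

SQL:
SELECT a.title, b.name AS author
FROM books a
INNER JOIN authors b ON a.author_id = b.id

Result:
title          | author
---------------+-------
Falling Leaves | Lopez 
Winter Gardens | Allen 
The Iron Gate  | Allen 
Paper Boats    | Allen 
The Blue Door  | Davis 
Quiet Streets  | Baker 


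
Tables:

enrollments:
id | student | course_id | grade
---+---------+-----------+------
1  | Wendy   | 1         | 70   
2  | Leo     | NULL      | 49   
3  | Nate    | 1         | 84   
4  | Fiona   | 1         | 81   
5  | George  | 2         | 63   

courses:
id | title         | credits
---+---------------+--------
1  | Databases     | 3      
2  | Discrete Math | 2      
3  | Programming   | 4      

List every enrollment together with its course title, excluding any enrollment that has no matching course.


INNER JOIN keeps only enrollments rows whose course_id matches an id in courses. Walk through each enrollment:
  - enrollment 1 (Wendy): course_id=1 -> matches Databases
  - enrollment 2 (Leo): course_id=NULL, no match -> dropped
  - enrollment 3 (Nate): course_id=1 -> matches Databases
  - enrollment 4 (Fiona): course_id=1 -> matches Databases
  - enrollment 5 (George): course_id=2 -> matches Discrete Math
So 1 of 5 rows is dropped.

SQL:
SELECT a.student, b.title AS course
FROM enrollments a
INNER JOIN courses b ON a.course_id = b.id

Result:
student | course       
--------+--------------
Wendy   | Databases    
Nate    | Databases    
Fiona   | Databases    
George  | Discrete Math


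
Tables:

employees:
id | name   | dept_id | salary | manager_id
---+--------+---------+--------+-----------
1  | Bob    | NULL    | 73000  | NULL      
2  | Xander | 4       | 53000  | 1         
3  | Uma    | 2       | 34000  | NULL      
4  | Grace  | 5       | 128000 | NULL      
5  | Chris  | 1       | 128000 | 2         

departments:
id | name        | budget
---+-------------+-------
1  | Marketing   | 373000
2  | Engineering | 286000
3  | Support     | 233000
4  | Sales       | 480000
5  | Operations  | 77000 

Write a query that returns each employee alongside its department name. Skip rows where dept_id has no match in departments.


INNER JOIN keeps only employees rows whose dept_id matches an id in departments. Walk through each employee:
  - employee 1 (Bob): dept_id=NULL, no match -> dropped
  - employee 2 (Xander): dept_id=4 -> matches Sales
  - employee 3 (Uma): dept_id=2 -> matches Engineering
  - employee 4 (Grace): dept_id=5 -> matches Operations
  - employee 5 (Chris): dept_id=1 -> matches Marketing
So 1 of 5 rows is dropped.

SQL:
SELECT a.name, b.name AS department
FROM employees a
INNER JOIN departments b ON a.dept_id = b.id

Result:
name   | department 
-------+------------
Xander | Sales      
Uma    | Engineering
Grace  | Operations 
Chris  | Marketing  
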